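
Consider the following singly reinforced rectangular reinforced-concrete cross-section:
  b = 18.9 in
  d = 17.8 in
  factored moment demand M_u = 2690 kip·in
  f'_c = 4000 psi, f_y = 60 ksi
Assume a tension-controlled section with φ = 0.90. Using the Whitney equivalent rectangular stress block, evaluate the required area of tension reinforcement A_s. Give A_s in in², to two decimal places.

M_n = M_u/φ = 2690/0.90 = 2988.89 kip·in.
From M_n = 0.85 f'_c a b (d − a/2):
a = d − √(d² − 2M_n/(0.85 f'_c b)) = 17.8 − √(17.8² − 2 × 2988.89/(0.85 × 4 × 18.9)) = 2.840 in.
A_s = 0.85 f'_c a b / f_y = 0.85 × 4 × 2.840 × 18.9 / 60 = 3.042 in².

A_s ≈ 3.04 in²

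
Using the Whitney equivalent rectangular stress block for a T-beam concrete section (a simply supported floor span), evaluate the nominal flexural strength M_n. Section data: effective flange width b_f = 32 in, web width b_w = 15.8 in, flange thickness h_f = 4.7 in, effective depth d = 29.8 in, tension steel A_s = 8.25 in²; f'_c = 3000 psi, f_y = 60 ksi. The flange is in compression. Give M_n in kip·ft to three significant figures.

M_n ≈ 1100 kip·ft

Tension: T = A_s f_y = 8.25 × 60 = 495 kips.
Try a within the flange: a = T/(0.85 f'_c b_f) = 495/(0.85 × 3 × 32) = 6.066 in.
a = 6.066 > h_f = 4.7 in: the block extends into the web. Split into flange-overhang and web parts.
C_f = 0.85 f'_c (b_f − b_w) h_f = 0.85 × 3 × (32 − 15.8) × 4.7 = 194.2 kips.
Remaining web compression depth: a_w = (T − C_f)/(0.85 f'_c b_w) = (495 − 194.2)/(0.85 × 3 × 15.8) = 7.466 in.
M_n = C_f(d − h_f/2) + (T − C_f)(d − a_w/2) = 194.2 × (29.8 − 2.35) + 300.8 × (29.8 − 3.733) = 5330.8 + 7841.0 = 13171.8 kip·in.
M_n = 13171.8/12 = 1097.65 kip·ft.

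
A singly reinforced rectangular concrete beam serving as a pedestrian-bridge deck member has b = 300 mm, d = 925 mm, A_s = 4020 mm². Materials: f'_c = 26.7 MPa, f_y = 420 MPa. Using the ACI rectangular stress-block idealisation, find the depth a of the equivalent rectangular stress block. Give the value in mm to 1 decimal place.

a ≈ 248.0 mm

T = A_s f_y = 4020 × 420 = 1688400 N = 1688.4 kN.
Setting C = 0.85 f'_c a b equal to T: a = 1688400/(0.85 × 26.7 × 300) = 248.0 mm.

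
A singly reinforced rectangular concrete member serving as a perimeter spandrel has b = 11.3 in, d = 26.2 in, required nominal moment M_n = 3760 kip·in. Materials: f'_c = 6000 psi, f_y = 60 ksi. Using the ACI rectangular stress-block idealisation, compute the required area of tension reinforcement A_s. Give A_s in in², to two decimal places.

A_s ≈ 2.52 in²

From M_n = 0.85 f'_c a b (d − a/2):
a = d − √(d² − 2M_n/(0.85 f'_c b)) = 26.2 − √(26.2² − 2 × 3760/(0.85 × 6 × 11.3)) = 2.621 in.
A_s = 0.85 f'_c a b / f_y = 0.85 × 6 × 2.621 × 11.3 / 60 = 2.517 in².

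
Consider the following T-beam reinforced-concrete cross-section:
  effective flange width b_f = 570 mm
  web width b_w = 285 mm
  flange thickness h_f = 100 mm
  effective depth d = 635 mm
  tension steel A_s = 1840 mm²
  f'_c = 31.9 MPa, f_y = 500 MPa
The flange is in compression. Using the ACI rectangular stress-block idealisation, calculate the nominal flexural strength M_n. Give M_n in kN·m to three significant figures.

Tension: T = A_s f_y = 1840 × 500 = 920000 N.
Try a within the flange: a = T/(0.85 f'_c b_f) = 920000/(0.85 × 31.9 × 570) = 59.53 mm.
Since a = 59.53 ≤ h_f = 100 mm, the stress block lies entirely in the flange; analyse as a rectangular beam of width b_f.
M_n = T(d − a/2) = 920000 × (635 − 29.765) = 556.82 × 10⁶ N·mm.
M_n = 556.82 kN·m.

M_n ≈ 557 kN·m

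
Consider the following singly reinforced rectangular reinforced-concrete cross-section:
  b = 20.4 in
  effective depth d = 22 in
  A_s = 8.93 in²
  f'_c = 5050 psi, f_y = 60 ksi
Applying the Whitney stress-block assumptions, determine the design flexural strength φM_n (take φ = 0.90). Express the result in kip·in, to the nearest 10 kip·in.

φM_n ≈ 9130 kip·in

T = A_s f_y = 8.93 × 60 = 535.8 kips.
a = T/(0.85 f'_c b) = 535.8/(0.85 × 5.05 × 20.4) = 6.119 in.
M_n = T(d − a/2) = 535.8 × (22 − 3.0595) = 10148.3 kip·in.
φM_n = 0.90 × 10148.3 = 9133.5 kip·in.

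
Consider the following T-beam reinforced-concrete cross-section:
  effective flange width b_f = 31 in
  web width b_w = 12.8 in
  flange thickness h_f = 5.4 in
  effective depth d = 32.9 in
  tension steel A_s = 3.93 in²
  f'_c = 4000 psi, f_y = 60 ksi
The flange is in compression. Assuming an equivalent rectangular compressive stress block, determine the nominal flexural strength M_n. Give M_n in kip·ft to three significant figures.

Tension: T = A_s f_y = 3.93 × 60 = 235.8 kips.
Try a within the flange: a = T/(0.85 f'_c b_f) = 235.8/(0.85 × 4 × 31) = 2.237 in.
Since a = 2.237 ≤ h_f = 5.4 in, the stress block lies entirely in the flange; analyse as a rectangular beam of width b_f.
M_n = T(d − a/2) = 235.8 × (32.9 − 1.1185) = 7494.1 kip·in.
M_n = 7494.1/12 = 624.51 kip·ft.

M_n ≈ 625 kip·ft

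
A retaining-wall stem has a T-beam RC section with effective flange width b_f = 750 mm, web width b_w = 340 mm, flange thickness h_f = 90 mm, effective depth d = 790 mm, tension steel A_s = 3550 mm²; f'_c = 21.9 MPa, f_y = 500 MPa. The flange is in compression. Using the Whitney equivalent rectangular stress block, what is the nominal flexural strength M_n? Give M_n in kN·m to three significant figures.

Tension: T = A_s f_y = 3550 × 500 = 1775000 N.
Try a within the flange: a = T/(0.85 f'_c b_f) = 1775000/(0.85 × 21.9 × 750) = 127.14 mm.
a = 127.14 > h_f = 90 mm: the block extends into the web. Split into flange-overhang and web parts.
C_f = 0.85 f'_c (b_f − b_w) h_f = 0.85 × 21.9 × (750 − 340) × 90 = 686894 N.
Remaining web compression depth: a_w = (T − C_f)/(0.85 f'_c b_w) = (1775000 − 686894)/(0.85 × 21.9 × 340) = 171.92 mm.
M_n = C_f(d − h_f/2) + (T − C_f)(d − a_w/2) = 686894 × (790 − 45) + 1088106 × (790 − 85.96) = 511.74 + 766.07 = 1277.81 × 10⁶ N·mm.
M_n = 1277.81 kN·m.

M_n ≈ 1280 kN·m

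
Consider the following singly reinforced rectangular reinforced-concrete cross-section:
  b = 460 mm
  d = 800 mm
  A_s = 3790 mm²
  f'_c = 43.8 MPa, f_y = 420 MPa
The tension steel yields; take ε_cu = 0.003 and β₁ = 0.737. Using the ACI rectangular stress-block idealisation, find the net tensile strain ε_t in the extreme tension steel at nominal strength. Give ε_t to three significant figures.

a = A_s f_y/(0.85 f'_c b) = 92.95 mm.
β₁ = 0.737, so c = a/β₁ = 92.95/0.737 = 126.12 mm.
From the linear strain diagram with ε_cu = 0.003: ε_t = 0.003 (d − c)/c = 0.003 × (800 − 126.12)/126.12 = 0.0160.
Since ε_t ≥ 0.005, the section is tension-controlled.

ε_t ≈ 0.0160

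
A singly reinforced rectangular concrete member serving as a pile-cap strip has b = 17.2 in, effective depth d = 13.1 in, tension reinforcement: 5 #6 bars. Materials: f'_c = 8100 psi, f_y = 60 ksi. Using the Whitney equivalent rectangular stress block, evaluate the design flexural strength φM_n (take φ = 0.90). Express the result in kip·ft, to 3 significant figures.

φM_n ≈ 124 kip·ft

A_s = 5 × 0.44 = 2.2 in².
T = A_s f_y = 2.2 × 60 = 132 kips.
a = T/(0.85 f'_c b) = 132/(0.85 × 8.1 × 17.2) = 1.115 in.
M_n = T(d − a/2) = 132 × (13.1 − 0.5575) = 1655.6 kip·in = 1655.6/12 = 137.97 kip·ft.
φM_n = 0.90 × 137.97 = 124.17 kip·ft.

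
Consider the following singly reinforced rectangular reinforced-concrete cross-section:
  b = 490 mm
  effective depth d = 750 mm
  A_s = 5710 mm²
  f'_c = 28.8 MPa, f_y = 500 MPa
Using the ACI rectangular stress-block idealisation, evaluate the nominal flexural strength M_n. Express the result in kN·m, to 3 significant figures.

M_n ≈ 1800 kN·m

T = A_s f_y = 5710 × 500 = 2855000 N = 2855 kN.
From C = T: a = T/(0.85 f'_c b) = 2855000/(0.85 × 28.8 × 490) = 238.01 mm.
M_n = T(d − a/2) = 2855 kN × (750 − 119.005) mm = 1801.49 kN·m.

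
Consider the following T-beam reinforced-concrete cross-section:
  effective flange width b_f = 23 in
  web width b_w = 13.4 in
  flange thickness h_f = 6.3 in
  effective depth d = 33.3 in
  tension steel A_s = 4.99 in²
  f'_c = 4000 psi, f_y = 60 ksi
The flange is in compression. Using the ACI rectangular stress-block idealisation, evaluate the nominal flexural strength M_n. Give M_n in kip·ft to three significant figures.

M_n ≈ 783 kip·ft

Tension: T = A_s f_y = 4.99 × 60 = 299.4 kips.
Try a within the flange: a = T/(0.85 f'_c b_f) = 299.4/(0.85 × 4 × 23) = 3.829 in.
Since a = 3.829 ≤ h_f = 6.3 in, the stress block lies entirely in the flange; analyse as a rectangular beam of width b_f.
M_n = T(d − a/2) = 299.4 × (33.3 − 1.9145) = 9396.8 kip·in.
M_n = 9396.8/12 = 783.07 kip·ft.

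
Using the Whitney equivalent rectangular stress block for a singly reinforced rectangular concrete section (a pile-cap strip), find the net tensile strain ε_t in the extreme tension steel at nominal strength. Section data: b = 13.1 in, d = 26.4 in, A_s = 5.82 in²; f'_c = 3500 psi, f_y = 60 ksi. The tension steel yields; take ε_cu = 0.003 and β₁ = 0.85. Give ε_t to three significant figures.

ε_t ≈ 0.00451

a = A_s f_y/(0.85 f'_c b) = 8.960 in.
β₁ = 0.85, so c = a/β₁ = 8.960/0.85 = 10.541 in.
From the linear strain diagram with ε_cu = 0.003: ε_t = 0.003 (d − c)/c = 0.003 × (26.4 − 10.541)/10.541 = 0.00451.
ε_t is between 0.004 and 0.005 — transition zone.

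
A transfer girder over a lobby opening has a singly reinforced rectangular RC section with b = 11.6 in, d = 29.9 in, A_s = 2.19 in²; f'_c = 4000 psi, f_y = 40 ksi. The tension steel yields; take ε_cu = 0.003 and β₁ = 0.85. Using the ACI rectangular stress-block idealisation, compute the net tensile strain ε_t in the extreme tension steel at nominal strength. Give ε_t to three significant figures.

a = A_s f_y/(0.85 f'_c b) = 2.221 in.
β₁ = 0.85, so c = a/β₁ = 2.221/0.85 = 2.613 in.
From the linear strain diagram with ε_cu = 0.003: ε_t = 0.003 (d − c)/c = 0.003 × (29.9 − 2.613)/2.613 = 0.0313.
Since ε_t ≥ 0.005, the section is tension-controlled.

ε_t ≈ 0.0313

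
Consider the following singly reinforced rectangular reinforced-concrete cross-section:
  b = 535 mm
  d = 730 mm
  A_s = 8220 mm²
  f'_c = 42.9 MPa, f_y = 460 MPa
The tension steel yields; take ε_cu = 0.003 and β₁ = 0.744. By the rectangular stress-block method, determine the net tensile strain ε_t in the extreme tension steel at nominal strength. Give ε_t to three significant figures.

ε_t ≈ 0.00541

a = A_s f_y/(0.85 f'_c b) = 193.82 mm.
β₁ = 0.744, so c = a/β₁ = 193.82/0.744 = 260.51 mm.
From the linear strain diagram with ε_cu = 0.003: ε_t = 0.003 (d − c)/c = 0.003 × (730 − 260.51)/260.51 = 0.00541.
Since ε_t ≥ 0.005, the section is tension-controlled.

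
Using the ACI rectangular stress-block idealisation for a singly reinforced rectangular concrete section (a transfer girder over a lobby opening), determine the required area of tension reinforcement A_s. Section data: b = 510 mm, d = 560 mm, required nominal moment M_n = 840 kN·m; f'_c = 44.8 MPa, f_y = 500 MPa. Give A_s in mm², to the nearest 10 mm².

With M_n = 0.85 f'_c a b (d − a/2), solve the quadratic for a:
a = d − √(d² − 2M_n/(0.85 f'_c b)) = 560 − √(560² − 2 × 840×10⁶/(0.85 × 44.8 × 510)) = 83.46 mm.
A_s = 0.85 f'_c a b / f_y = 0.85 × 44.8 × 83.46 × 510 / 500 = 3241.7 mm².

A_s ≈ 3240 mm²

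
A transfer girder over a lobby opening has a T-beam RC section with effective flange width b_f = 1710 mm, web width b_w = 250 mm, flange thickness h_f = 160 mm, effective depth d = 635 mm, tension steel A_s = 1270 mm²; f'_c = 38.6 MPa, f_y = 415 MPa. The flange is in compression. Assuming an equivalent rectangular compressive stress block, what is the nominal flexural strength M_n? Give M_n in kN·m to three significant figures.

M_n ≈ 332 kN·m

Tension: T = A_s f_y = 1270 × 415 = 527050 N.
Try a within the flange: a = T/(0.85 f'_c b_f) = 527050/(0.85 × 38.6 × 1710) = 9.39 mm.
Since a = 9.39 ≤ h_f = 160 mm, the stress block lies entirely in the flange; analyse as a rectangular beam of width b_f.
M_n = T(d − a/2) = 527050 × (635 − 4.695) = 332.20 × 10⁶ N·mm.
M_n = 332.20 kN·m.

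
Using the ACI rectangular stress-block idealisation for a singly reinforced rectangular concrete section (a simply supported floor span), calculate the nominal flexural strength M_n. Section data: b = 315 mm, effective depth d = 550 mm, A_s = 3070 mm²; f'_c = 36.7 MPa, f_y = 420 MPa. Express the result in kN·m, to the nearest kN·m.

T = A_s f_y = 3070 × 420 = 1289400 N = 1289.4 kN.
From C = T: a = T/(0.85 f'_c b) = 1289400/(0.85 × 36.7 × 315) = 131.22 mm.
M_n = T(d − a/2) = 1289.4 kN × (550 − 65.61) mm = 624.57 kN·m.

M_n ≈ 625 kN·m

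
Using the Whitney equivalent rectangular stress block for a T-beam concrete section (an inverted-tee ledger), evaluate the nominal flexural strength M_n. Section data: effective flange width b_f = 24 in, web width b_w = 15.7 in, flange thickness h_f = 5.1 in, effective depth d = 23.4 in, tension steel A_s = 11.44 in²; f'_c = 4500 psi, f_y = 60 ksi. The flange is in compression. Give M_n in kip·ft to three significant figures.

Tension: T = A_s f_y = 11.44 × 60 = 686.4 kips.
Try a within the flange: a = T/(0.85 f'_c b_f) = 686.4/(0.85 × 4.5 × 24) = 7.477 in.
a = 7.477 > h_f = 5.1 in: the block extends into the web. Split into flange-overhang and web parts.
C_f = 0.85 f'_c (b_f − b_w) h_f = 0.85 × 4.5 × (24 − 15.7) × 5.1 = 161.9 kips.
Remaining web compression depth: a_w = (T − C_f)/(0.85 f'_c b_w) = (686.4 − 161.9)/(0.85 × 4.5 × 15.7) = 8.734 in.
M_n = C_f(d − h_f/2) + (T − C_f)(d − a_w/2) = 161.9 × (23.4 − 2.55) + 524.5 × (23.4 − 4.367) = 3375.6 + 9982.8 = 13358.4 kip·in.
M_n = 13358.4/12 = 1113.20 kip·ft.

M_n ≈ 1110 kip·ft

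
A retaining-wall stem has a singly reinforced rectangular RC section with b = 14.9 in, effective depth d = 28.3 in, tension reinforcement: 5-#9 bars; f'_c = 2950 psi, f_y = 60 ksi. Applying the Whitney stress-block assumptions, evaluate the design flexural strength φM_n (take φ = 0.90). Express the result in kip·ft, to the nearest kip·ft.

φM_n ≈ 546 kip·ft

A_s = 5 × 1 = 5 in².
T = A_s f_y = 5 × 60 = 300 kips.
a = T/(0.85 f'_c b) = 300/(0.85 × 2.95 × 14.9) = 8.030 in.
M_n = T(d − a/2) = 300 × (28.3 − 4.015) = 7285.5 kip·in = 7285.5/12 = 607.13 kip·ft.
φM_n = 0.90 × 607.13 = 546.42 kip·ft.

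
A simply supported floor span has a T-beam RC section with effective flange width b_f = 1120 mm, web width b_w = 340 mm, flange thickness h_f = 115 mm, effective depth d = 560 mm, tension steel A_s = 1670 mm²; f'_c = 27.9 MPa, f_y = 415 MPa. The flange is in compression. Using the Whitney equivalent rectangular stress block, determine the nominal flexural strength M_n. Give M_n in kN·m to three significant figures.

Tension: T = A_s f_y = 1670 × 415 = 693050 N.
Try a within the flange: a = T/(0.85 f'_c b_f) = 693050/(0.85 × 27.9 × 1120) = 26.09 mm.
Since a = 26.09 ≤ h_f = 115 mm, the stress block lies entirely in the flange; analyse as a rectangular beam of width b_f.
M_n = T(d − a/2) = 693050 × (560 − 13.045) = 379.07 × 10⁶ N·mm.
M_n = 379.07 kN·m.

M_n ≈ 379 kN·m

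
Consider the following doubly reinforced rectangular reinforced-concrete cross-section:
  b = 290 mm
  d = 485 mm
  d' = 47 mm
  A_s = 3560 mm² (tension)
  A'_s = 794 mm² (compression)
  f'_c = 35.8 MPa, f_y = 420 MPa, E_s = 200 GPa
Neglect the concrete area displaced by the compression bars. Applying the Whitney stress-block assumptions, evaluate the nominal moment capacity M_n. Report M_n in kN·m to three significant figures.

Assume both tension and compression steel yield.
Net tension couple steel: A_s − A'_s = 2766 mm².
a = (A_s − A'_s) f_y / (0.85 f'_c b) = 1161720/(0.85 × 35.8 × 290) = 131.64 mm.
c = a/β₁ = 131.64/0.794 = 165.79 mm; ε'_s = 0.003(c − d')/c = 0.0021 ≥ f_y/E_s = 0.0021, so compression steel does yield.
M_n = (A_s − A'_s) f_y (d − a/2) + A'_s f_y (d − d') = [1161720 × (485 − 65.82) + 333480 × (485 − 47)] × 10⁻⁶ = 486.97 + 146.06 = 633.03 kN·m.

M_n ≈ 633 kN·m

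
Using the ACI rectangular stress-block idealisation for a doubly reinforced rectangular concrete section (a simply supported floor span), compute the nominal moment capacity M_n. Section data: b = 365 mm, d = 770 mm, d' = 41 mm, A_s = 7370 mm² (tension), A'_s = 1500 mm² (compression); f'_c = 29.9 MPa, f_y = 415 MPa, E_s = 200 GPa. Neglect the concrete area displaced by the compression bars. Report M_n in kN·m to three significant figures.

Assume both tension and compression steel yield.
Net tension couple steel: A_s − A'_s = 5870 mm².
a = (A_s − A'_s) f_y / (0.85 f'_c b) = 2436050/(0.85 × 29.9 × 365) = 262.61 mm.
c = a/β₁ = 262.61/0.836 = 314.13 mm; ε'_s = 0.003(c − d')/c = 0.0026 ≥ f_y/E_s = 0.0021, so compression steel does yield.
M_n = (A_s − A'_s) f_y (d − a/2) + A'_s f_y (d − d') = [2436050 × (770 − 131.305) + 622500 × (770 − 41)] × 10⁻⁶ = 1555.89 + 453.80 = 2009.69 kN·m.

M_n ≈ 2010 kN·m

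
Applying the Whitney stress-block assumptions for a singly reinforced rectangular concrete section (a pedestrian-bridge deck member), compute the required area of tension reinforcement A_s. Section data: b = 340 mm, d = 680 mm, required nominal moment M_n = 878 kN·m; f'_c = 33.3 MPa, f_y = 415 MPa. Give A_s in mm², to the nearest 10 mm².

A_s ≈ 3500 mm²

With M_n = 0.85 f'_c a b (d − a/2), solve the quadratic for a:
a = d − √(d² − 2M_n/(0.85 f'_c b)) = 680 − √(680² − 2 × 878×10⁶/(0.85 × 33.3 × 340)) = 150.91 mm.
A_s = 0.85 f'_c a b / f_y = 0.85 × 33.3 × 150.91 × 340 / 415 = 3499.5 mm².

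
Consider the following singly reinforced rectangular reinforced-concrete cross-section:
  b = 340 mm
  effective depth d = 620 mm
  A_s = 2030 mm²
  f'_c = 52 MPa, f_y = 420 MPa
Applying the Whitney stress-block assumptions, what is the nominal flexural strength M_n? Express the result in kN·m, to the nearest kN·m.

M_n ≈ 504 kN·m

T = A_s f_y = 2030 × 420 = 852600 N = 852.6 kN.
From C = T: a = T/(0.85 f'_c b) = 852600/(0.85 × 52 × 340) = 56.73 mm.
M_n = T(d − a/2) = 852.6 kN × (620 − 28.365) mm = 504.43 kN·m.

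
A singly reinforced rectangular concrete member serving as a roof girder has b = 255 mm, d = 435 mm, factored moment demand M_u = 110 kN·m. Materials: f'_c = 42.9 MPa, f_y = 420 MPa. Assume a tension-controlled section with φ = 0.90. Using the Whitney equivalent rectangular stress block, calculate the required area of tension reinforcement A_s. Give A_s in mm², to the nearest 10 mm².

A_s ≈ 690 mm²

M_n = M_u/φ = 110/0.90 = 122.222 kN·m.
With M_n = 0.85 f'_c a b (d − a/2), solve the quadratic for a:
a = d − √(d² − 2M_n/(0.85 f'_c b)) = 435 − √(435² − 2 × 122.222×10⁶/(0.85 × 42.9 × 255)) = 31.35 mm.
A_s = 0.85 f'_c a b / f_y = 0.85 × 42.9 × 31.35 × 255 / 420 = 694.1 mm².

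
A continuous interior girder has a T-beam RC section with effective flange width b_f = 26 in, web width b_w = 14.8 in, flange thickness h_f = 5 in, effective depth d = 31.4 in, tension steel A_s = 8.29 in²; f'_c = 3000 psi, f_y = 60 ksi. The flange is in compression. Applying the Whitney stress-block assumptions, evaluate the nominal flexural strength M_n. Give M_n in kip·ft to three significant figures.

M_n ≈ 1130 kip·ft

Tension: T = A_s f_y = 8.29 × 60 = 497.4 kips.
Try a within the flange: a = T/(0.85 f'_c b_f) = 497.4/(0.85 × 3 × 26) = 7.502 in.
a = 7.502 > h_f = 5 in: the block extends into the web. Split into flange-overhang and web parts.
C_f = 0.85 f'_c (b_f − b_w) h_f = 0.85 × 3 × (26 − 14.8) × 5 = 142.8 kips.
Remaining web compression depth: a_w = (T − C_f)/(0.85 f'_c b_w) = (497.4 − 142.8)/(0.85 × 3 × 14.8) = 9.396 in.
M_n = C_f(d − h_f/2) + (T − C_f)(d − a_w/2) = 142.8 × (31.4 − 2.5) + 354.6 × (31.4 − 4.698) = 4126.9 + 9468.5 = 13595.4 kip·in.
M_n = 13595.4/12 = 1132.95 kip·ft.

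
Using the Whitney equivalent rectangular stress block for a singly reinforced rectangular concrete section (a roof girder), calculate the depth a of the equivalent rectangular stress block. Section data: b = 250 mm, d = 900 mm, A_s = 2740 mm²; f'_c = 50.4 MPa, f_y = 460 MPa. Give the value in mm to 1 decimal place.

T = A_s f_y = 2740 × 460 = 1260400 N = 1260.4 kN.
Setting C = 0.85 f'_c a b equal to T: a = 1260400/(0.85 × 50.4 × 250) = 117.7 mm.

a ≈ 117.7 mm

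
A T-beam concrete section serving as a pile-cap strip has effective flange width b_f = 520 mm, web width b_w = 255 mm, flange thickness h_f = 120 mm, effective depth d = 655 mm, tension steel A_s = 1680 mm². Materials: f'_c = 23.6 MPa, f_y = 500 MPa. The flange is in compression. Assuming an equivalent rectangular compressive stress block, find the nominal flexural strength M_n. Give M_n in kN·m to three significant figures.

M_n ≈ 516 kN·m

Tension: T = A_s f_y = 1680 × 500 = 840000 N.
Try a within the flange: a = T/(0.85 f'_c b_f) = 840000/(0.85 × 23.6 × 520) = 80.53 mm.
Since a = 80.53 ≤ h_f = 120 mm, the stress block lies entirely in the flange; analyse as a rectangular beam of width b_f.
M_n = T(d − a/2) = 840000 × (655 − 40.265) = 516.38 × 10⁶ N·mm.
M_n = 516.38 kN·m.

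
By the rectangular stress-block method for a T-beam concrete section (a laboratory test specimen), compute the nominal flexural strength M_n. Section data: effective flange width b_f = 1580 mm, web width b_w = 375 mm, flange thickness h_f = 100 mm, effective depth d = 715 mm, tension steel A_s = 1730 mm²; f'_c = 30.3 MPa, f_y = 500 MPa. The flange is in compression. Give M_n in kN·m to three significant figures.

M_n ≈ 609 kN·m

Tension: T = A_s f_y = 1730 × 500 = 865000 N.
Try a within the flange: a = T/(0.85 f'_c b_f) = 865000/(0.85 × 30.3 × 1580) = 21.26 mm.
Since a = 21.26 ≤ h_f = 100 mm, the stress block lies entirely in the flange; analyse as a rectangular beam of width b_f.
M_n = T(d − a/2) = 865000 × (715 − 10.63) = 609.28 × 10⁶ N·mm.
M_n = 609.28 kN·m.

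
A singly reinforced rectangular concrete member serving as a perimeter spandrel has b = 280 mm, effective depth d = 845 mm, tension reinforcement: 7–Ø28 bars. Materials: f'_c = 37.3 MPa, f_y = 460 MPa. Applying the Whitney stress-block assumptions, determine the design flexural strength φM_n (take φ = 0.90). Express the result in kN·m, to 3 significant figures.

A_s = 7 × 616 = 4312 mm².
T = A_s f_y = 4312 × 460 = 1983520 N = 1983.52 kN.
From C = T: a = T/(0.85 f'_c b) = 1983520/(0.85 × 37.3 × 280) = 223.43 mm.
M_n = T(d − a/2) = 1983.52 kN × (845 − 111.715) mm = 1454.49 kN·m.
φM_n = 0.90 × 1454.49 = 1309.04 kN·m.

φM_n ≈ 1310 kN·m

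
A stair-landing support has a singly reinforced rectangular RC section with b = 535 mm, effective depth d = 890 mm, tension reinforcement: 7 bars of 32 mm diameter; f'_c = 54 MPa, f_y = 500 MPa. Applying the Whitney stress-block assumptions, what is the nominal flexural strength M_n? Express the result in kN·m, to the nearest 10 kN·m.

M_n ≈ 2340 kN·m

A_s = 7 × 804 = 5628 mm².
T = A_s f_y = 5628 × 500 = 2814000 N = 2814 kN.
From C = T: a = T/(0.85 f'_c b) = 2814000/(0.85 × 54 × 535) = 114.59 mm.
M_n = T(d − a/2) = 2814 kN × (890 − 57.295) mm = 2343.23 kN·m.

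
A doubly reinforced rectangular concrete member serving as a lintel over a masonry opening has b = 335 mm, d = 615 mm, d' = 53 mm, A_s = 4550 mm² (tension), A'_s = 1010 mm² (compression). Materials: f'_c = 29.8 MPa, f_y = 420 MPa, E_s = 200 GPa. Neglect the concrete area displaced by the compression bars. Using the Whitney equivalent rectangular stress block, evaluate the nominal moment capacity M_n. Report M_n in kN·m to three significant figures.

Assume both tension and compression steel yield.
Net tension couple steel: A_s − A'_s = 3540 mm².
a = (A_s − A'_s) f_y / (0.85 f'_c b) = 1486800/(0.85 × 29.8 × 335) = 175.22 mm.
c = a/β₁ = 175.22/0.837 = 209.34 mm; ε'_s = 0.003(c − d')/c = 0.0022 ≥ f_y/E_s = 0.0021, so compression steel does yield.
M_n = (A_s − A'_s) f_y (d − a/2) + A'_s f_y (d − d') = [1486800 × (615 − 87.61) + 424200 × (615 − 53)] × 10⁻⁶ = 784.12 + 238.40 = 1022.52 kN·m.

M_n ≈ 1020 kN·m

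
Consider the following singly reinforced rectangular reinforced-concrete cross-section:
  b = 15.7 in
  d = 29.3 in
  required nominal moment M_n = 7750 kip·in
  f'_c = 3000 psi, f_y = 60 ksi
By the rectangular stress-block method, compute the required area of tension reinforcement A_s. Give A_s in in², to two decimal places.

A_s ≈ 5.06 in²

From M_n = 0.85 f'_c a b (d − a/2):
a = d − √(d² − 2M_n/(0.85 f'_c b)) = 29.3 − √(29.3² − 2 × 7750/(0.85 × 3 × 15.7)) = 7.590 in.
A_s = 0.85 f'_c a b / f_y = 0.85 × 3 × 7.590 × 15.7 / 60 = 5.064 in².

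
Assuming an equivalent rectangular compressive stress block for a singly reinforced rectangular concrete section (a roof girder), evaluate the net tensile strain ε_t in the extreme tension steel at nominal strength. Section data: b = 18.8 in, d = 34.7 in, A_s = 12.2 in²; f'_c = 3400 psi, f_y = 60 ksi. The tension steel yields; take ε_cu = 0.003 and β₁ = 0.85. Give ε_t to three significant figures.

a = A_s f_y/(0.85 f'_c b) = 13.473 in.
β₁ = 0.85, so c = a/β₁ = 13.473/0.85 = 15.851 in.
From the linear strain diagram with ε_cu = 0.003: ε_t = 0.003 (d − c)/c = 0.003 × (34.7 − 15.851)/15.851 = 0.00357.
ε_t < 0.004 — the section is over-reinforced for flexure under ACI limits.

ε_t ≈ 0.00357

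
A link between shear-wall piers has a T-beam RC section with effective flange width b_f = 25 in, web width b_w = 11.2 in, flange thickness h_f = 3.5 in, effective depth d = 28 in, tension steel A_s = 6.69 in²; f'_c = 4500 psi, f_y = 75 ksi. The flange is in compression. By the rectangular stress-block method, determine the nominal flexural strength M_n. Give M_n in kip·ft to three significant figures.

Tension: T = A_s f_y = 6.69 × 75 = 501.75 kips.
Try a within the flange: a = T/(0.85 f'_c b_f) = 501.75/(0.85 × 4.5 × 25) = 5.247 in.
a = 5.247 > h_f = 3.5 in: the block extends into the web. Split into flange-overhang and web parts.
C_f = 0.85 f'_c (b_f − b_w) h_f = 0.85 × 4.5 × (25 − 11.2) × 3.5 = 184.7 kips.
Remaining web compression depth: a_w = (T − C_f)/(0.85 f'_c b_w) = (501.75 − 184.7)/(0.85 × 4.5 × 11.2) = 7.401 in.
M_n = C_f(d − h_f/2) + (T − C_f)(d − a_w/2) = 184.7 × (28 − 1.75) + 317.05 × (28 − 3.7005) = 4848.4 + 7704.2 = 12552.6 kip·in.
M_n = 12552.6/12 = 1046.05 kip·ft.

M_n ≈ 1050 kip·ft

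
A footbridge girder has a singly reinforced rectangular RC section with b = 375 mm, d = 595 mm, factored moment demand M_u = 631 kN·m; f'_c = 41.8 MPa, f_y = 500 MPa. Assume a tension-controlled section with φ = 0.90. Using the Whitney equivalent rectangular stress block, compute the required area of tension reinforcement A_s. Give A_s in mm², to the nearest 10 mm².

M_n = M_u/φ = 631/0.90 = 701.111 kN·m.
With M_n = 0.85 f'_c a b (d − a/2), solve the quadratic for a:
a = d − √(d² − 2M_n/(0.85 f'_c b)) = 595 − √(595² − 2 × 701.111×10⁶/(0.85 × 41.8 × 375)) = 96.22 mm.
A_s = 0.85 f'_c a b / f_y = 0.85 × 41.8 × 96.22 × 375 / 500 = 2564.0 mm².

A_s ≈ 2560 mm²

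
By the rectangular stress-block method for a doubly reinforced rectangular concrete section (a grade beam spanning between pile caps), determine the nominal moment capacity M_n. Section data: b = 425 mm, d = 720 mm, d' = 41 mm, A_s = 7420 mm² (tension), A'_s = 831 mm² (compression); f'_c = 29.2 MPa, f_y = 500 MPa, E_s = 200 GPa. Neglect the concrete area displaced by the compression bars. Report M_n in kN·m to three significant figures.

Assume both tension and compression steel yield.
Net tension couple steel: A_s − A'_s = 6589 mm².
a = (A_s − A'_s) f_y / (0.85 f'_c b) = 3294500/(0.85 × 29.2 × 425) = 312.32 mm.
c = a/β₁ = 312.32/0.841 = 371.37 mm; ε'_s = 0.003(c − d')/c = 0.0027 ≥ f_y/E_s = 0.0025, so compression steel does yield.
M_n = (A_s − A'_s) f_y (d − a/2) + A'_s f_y (d − d') = [3294500 × (720 − 156.16) + 415500 × (720 − 41)] × 10⁻⁶ = 1857.57 + 282.12 = 2139.69 kN·m.

M_n ≈ 2140 kN·m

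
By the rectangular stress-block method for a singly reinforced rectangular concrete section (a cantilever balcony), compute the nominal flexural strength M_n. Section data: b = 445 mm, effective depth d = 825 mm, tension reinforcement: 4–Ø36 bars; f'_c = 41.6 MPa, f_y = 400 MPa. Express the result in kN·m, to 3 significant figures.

A_s = 4 × 1018 = 4072 mm².
T = A_s f_y = 4072 × 400 = 1628800 N = 1628.8 kN.
From C = T: a = T/(0.85 f'_c b) = 1628800/(0.85 × 41.6 × 445) = 103.51 mm.
M_n = T(d − a/2) = 1628.8 kN × (825 − 51.755) mm = 1259.46 kN·m.

M_n ≈ 1260 kN·m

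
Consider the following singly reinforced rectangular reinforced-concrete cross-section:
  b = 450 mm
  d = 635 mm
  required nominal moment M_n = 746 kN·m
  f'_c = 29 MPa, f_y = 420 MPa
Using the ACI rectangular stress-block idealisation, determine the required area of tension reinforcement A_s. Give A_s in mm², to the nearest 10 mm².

A_s ≈ 3080 mm²

With M_n = 0.85 f'_c a b (d − a/2), solve the quadratic for a:
a = d − √(d² − 2M_n/(0.85 f'_c b)) = 635 − √(635² − 2 × 746×10⁶/(0.85 × 29 × 450)) = 116.62 mm.
A_s = 0.85 f'_c a b / f_y = 0.85 × 29 × 116.62 × 450 / 420 = 3080.0 mm².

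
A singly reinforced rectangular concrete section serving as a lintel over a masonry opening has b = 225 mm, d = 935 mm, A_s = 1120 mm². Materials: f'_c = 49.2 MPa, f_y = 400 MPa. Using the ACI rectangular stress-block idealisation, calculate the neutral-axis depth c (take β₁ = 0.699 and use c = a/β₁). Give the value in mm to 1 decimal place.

T = A_s f_y = 1120 × 400 = 448000 N = 448 kN.
Setting C = 0.85 f'_c a b equal to T: a = 448000/(0.85 × 49.2 × 225) = 47.611 mm.
With β₁ = 0.699, c = a/β₁ = 47.611/0.699 = 68.1 mm.

c ≈ 68.1 mm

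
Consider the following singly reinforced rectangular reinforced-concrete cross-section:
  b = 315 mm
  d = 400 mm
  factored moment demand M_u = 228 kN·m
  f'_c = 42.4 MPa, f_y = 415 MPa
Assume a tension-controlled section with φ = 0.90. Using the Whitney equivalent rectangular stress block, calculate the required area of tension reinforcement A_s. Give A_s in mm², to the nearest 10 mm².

M_n = M_u/φ = 228/0.90 = 253.333 kN·m.
With M_n = 0.85 f'_c a b (d − a/2), solve the quadratic for a:
a = d − √(d² − 2M_n/(0.85 f'_c b)) = 400 − √(400² − 2 × 253.333×10⁶/(0.85 × 42.4 × 315)) = 60.34 mm.
A_s = 0.85 f'_c a b / f_y = 0.85 × 42.4 × 60.34 × 315 / 415 = 1650.6 mm².

A_s ≈ 1650 mm²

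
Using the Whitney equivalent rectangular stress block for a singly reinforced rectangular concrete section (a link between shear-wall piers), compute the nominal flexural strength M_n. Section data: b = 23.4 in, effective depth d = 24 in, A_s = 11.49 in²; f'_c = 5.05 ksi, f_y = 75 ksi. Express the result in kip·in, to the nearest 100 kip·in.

T = A_s f_y = 11.49 × 75 = 861.75 kips.
a = T/(0.85 f'_c b) = 861.75/(0.85 × 5.05 × 23.4) = 8.579 in.
M_n = T(d − a/2) = 861.75 × (24 − 4.2895) = 16985.5 kip·in.

M_n ≈ 17000 kip·in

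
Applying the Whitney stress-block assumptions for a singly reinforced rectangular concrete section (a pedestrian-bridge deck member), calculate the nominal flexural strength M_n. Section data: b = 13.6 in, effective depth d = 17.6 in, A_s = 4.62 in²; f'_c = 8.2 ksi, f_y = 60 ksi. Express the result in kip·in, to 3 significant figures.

T = A_s f_y = 4.62 × 60 = 277.2 kips.
a = T/(0.85 f'_c b) = 277.2/(0.85 × 8.2 × 13.6) = 2.924 in.
M_n = T(d − a/2) = 277.2 × (17.6 − 1.462) = 4473.5 kip·in.

M_n ≈ 4470 kip·in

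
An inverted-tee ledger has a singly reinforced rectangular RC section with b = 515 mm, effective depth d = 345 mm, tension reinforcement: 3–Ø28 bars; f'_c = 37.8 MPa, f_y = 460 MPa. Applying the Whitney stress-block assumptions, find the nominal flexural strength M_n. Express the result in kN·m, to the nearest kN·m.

A_s = 3 × 616 = 1848 mm².
T = A_s f_y = 1848 × 460 = 850080 N = 850.08 kN.
From C = T: a = T/(0.85 f'_c b) = 850080/(0.85 × 37.8 × 515) = 51.37 mm.
M_n = T(d − a/2) = 850.08 kN × (345 − 25.685) mm = 271.44 kN·m.

M_n ≈ 271 kN·m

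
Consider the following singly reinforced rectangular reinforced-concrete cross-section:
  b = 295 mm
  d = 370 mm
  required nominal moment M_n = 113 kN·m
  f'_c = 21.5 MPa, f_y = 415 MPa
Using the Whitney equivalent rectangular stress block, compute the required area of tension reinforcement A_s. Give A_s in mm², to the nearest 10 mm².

A_s ≈ 800 mm²

With M_n = 0.85 f'_c a b (d − a/2), solve the quadratic for a:
a = d − √(d² − 2M_n/(0.85 f'_c b)) = 370 − √(370² − 2 × 113×10⁶/(0.85 × 21.5 × 295)) = 61.81 mm.
A_s = 0.85 f'_c a b / f_y = 0.85 × 21.5 × 61.81 × 295 / 415 = 803.0 mm².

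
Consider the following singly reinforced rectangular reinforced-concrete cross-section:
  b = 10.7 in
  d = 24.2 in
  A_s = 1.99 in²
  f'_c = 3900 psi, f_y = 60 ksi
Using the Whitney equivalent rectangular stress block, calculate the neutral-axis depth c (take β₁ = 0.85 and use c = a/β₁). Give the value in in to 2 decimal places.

c ≈ 3.96 in

T = A_s f_y = 1.99 × 60 = 119.4 kips.
a = T/(0.85 f'_c b) = 119.4/(0.85 × 3.9 × 10.7) = 3.3662 in.
With β₁ = 0.85, c = a/β₁ = 3.3662/0.85 = 3.96 in.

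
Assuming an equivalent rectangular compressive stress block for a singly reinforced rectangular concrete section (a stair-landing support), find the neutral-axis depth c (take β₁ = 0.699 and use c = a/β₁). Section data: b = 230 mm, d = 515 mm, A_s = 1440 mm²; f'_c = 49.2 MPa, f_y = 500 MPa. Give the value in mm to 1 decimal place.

c ≈ 107.1 mm

T = A_s f_y = 1440 × 500 = 720000 N = 720 kN.
Setting C = 0.85 f'_c a b equal to T: a = 720000/(0.85 × 49.2 × 230) = 74.855 mm.
With β₁ = 0.699, c = a/β₁ = 74.855/0.699 = 107.1 mm.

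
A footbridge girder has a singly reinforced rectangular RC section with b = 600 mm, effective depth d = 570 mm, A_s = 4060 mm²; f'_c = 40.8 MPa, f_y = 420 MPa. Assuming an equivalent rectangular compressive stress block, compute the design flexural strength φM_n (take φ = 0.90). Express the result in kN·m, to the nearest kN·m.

φM_n ≈ 812 kN·m

T = A_s f_y = 4060 × 420 = 1705200 N = 1705.2 kN.
From C = T: a = T/(0.85 f'_c b) = 1705200/(0.85 × 40.8 × 600) = 81.95 mm.
M_n = T(d − a/2) = 1705.2 kN × (570 − 40.975) mm = 902.09 kN·m.
φM_n = 0.90 × 902.09 = 811.88 kN·m.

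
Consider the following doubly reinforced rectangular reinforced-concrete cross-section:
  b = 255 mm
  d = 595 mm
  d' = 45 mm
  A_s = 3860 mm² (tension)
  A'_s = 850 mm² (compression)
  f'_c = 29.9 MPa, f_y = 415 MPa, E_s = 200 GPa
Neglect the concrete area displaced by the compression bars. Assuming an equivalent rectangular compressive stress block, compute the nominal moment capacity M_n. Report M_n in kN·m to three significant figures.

Assume both tension and compression steel yield.
Net tension couple steel: A_s − A'_s = 3010 mm².
a = (A_s − A'_s) f_y / (0.85 f'_c b) = 1249150/(0.85 × 29.9 × 255) = 192.75 mm.
c = a/β₁ = 192.75/0.836 = 230.56 mm; ε'_s = 0.003(c − d')/c = 0.0024 ≥ f_y/E_s = 0.0021, so compression steel does yield.
M_n = (A_s − A'_s) f_y (d − a/2) + A'_s f_y (d − d') = [1249150 × (595 − 96.375) + 352750 × (595 − 45)] × 10⁻⁶ = 622.86 + 194.01 = 816.87 kN·m.

M_n ≈ 817 kN·m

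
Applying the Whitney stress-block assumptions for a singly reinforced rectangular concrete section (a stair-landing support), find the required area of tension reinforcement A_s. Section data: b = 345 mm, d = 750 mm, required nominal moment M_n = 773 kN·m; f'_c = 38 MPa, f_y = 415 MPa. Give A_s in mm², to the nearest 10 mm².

A_s ≈ 2660 mm²

With M_n = 0.85 f'_c a b (d − a/2), solve the quadratic for a:
a = d − √(d² − 2M_n/(0.85 f'_c b)) = 750 − √(750² − 2 × 773×10⁶/(0.85 × 38 × 345)) = 99.03 mm.
A_s = 0.85 f'_c a b / f_y = 0.85 × 38 × 99.03 × 345 / 415 = 2659.1 mm².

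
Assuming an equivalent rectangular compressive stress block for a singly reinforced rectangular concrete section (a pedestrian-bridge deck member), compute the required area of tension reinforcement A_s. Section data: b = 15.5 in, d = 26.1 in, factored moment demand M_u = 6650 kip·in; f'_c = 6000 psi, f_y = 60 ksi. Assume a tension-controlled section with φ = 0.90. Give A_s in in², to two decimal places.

M_n = M_u/φ = 6650/0.90 = 7388.89 kip·in.
From M_n = 0.85 f'_c a b (d − a/2):
a = d − √(d² − 2M_n/(0.85 f'_c b)) = 26.1 − √(26.1² − 2 × 7388.89/(0.85 × 6 × 15.5)) = 3.868 in.
A_s = 0.85 f'_c a b / f_y = 0.85 × 6 × 3.868 × 15.5 / 60 = 5.096 in².

A_s ≈ 5.10 in²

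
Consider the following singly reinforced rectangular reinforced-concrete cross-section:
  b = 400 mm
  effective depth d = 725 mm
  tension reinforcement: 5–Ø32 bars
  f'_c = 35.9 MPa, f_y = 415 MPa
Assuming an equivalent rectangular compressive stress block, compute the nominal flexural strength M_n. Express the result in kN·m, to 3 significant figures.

M_n ≈ 1100 kN·m

A_s = 5 × 804 = 4020 mm².
T = A_s f_y = 4020 × 415 = 1668300 N = 1668.3 kN.
From C = T: a = T/(0.85 f'_c b) = 1668300/(0.85 × 35.9 × 400) = 136.68 mm.
M_n = T(d − a/2) = 1668.3 kN × (725 − 68.34) mm = 1095.51 kN·m.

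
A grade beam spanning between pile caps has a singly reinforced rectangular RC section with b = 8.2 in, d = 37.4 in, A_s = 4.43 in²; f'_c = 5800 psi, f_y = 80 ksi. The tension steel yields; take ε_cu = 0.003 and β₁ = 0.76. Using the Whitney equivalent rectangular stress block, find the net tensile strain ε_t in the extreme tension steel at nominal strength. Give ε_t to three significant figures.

ε_t ≈ 0.00673

a = A_s f_y/(0.85 f'_c b) = 8.767 in.
β₁ = 0.76, so c = a/β₁ = 8.767/0.76 = 11.536 in.
From the linear strain diagram with ε_cu = 0.003: ε_t = 0.003 (d − c)/c = 0.003 × (37.4 − 11.536)/11.536 = 0.00673.
Since ε_t ≥ 0.005, the section is tension-controlled.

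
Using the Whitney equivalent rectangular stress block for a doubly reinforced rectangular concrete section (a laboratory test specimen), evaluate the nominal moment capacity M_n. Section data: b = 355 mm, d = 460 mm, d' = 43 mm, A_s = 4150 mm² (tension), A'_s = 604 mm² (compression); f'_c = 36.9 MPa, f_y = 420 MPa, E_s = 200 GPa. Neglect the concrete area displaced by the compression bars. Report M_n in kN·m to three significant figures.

Assume both tension and compression steel yield.
Net tension couple steel: A_s − A'_s = 3546 mm².
a = (A_s − A'_s) f_y / (0.85 f'_c b) = 1489320/(0.85 × 36.9 × 355) = 133.76 mm.
c = a/β₁ = 133.76/0.786 = 170.18 mm; ε'_s = 0.003(c − d')/c = 0.0022 ≥ f_y/E_s = 0.0021, so compression steel does yield.
M_n = (A_s − A'_s) f_y (d − a/2) + A'_s f_y (d − d') = [1489320 × (460 − 66.88) + 253680 × (460 − 43)] × 10⁻⁶ = 585.48 + 105.78 = 691.26 kN·m.

M_n ≈ 691 kN·m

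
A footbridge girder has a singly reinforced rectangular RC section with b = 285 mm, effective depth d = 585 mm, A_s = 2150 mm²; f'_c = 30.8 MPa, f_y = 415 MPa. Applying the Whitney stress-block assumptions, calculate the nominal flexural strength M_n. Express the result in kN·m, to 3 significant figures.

M_n ≈ 469 kN·m

T = A_s f_y = 2150 × 415 = 892250 N = 892.25 kN.
From C = T: a = T/(0.85 f'_c b) = 892250/(0.85 × 30.8 × 285) = 119.58 mm.
M_n = T(d − a/2) = 892.25 kN × (585 − 59.79) mm = 468.62 kN·m.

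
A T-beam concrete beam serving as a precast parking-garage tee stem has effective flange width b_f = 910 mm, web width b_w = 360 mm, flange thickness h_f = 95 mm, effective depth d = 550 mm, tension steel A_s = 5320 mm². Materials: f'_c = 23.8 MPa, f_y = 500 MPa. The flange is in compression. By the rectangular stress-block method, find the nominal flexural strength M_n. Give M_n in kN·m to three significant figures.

Tension: T = A_s f_y = 5320 × 500 = 2660000 N.
Try a within the flange: a = T/(0.85 f'_c b_f) = 2660000/(0.85 × 23.8 × 910) = 144.49 mm.
a = 144.49 > h_f = 95 mm: the block extends into the web. Split into flange-overhang and web parts.
C_f = 0.85 f'_c (b_f − b_w) h_f = 0.85 × 23.8 × (910 − 360) × 95 = 1057018 N.
Remaining web compression depth: a_w = (T − C_f)/(0.85 f'_c b_w) = (2660000 − 1057018)/(0.85 × 23.8 × 360) = 220.11 mm.
M_n = C_f(d − h_f/2) + (T − C_f)(d − a_w/2) = 1057018 × (550 − 47.5) + 1602982 × (550 − 110.055) = 531.15 + 705.22 = 1236.37 × 10⁶ N·mm.
M_n = 1236.37 kN·m.

M_n ≈ 1240 kN·m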